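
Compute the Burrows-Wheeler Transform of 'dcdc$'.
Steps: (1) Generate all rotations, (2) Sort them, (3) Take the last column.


Rotations (sorted):
  0: $dcdc -> last char: c
  1: c$dcd -> last char: d
  2: cdc$d -> last char: d
  3: dc$dc -> last char: c
  4: dcdc$ -> last char: $


BWT = cddc$


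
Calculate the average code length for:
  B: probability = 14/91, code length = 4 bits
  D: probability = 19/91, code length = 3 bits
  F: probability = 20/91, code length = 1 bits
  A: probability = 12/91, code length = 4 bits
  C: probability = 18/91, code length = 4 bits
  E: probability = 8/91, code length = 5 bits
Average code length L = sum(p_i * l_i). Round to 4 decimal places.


Weighted contributions p_i * l_i:
  B: (14/91) * 4 = 56/91
  D: (19/91) * 3 = 57/91
  F: (20/91) * 1 = 20/91
  A: (12/91) * 4 = 48/91
  C: (18/91) * 4 = 72/91
  E: (8/91) * 5 = 40/91
Sum = (56 + 57 + 20 + 48 + 72 + 40)/91 = 293/91

L = 293/91 = 3.2198 bits/symbol


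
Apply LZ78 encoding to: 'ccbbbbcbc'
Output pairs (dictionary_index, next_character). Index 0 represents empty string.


LZ78 encoding steps:
Dictionary: {0: ''}
Step 1: w='' (idx 0), next='c' -> output (0, 'c'), add 'c' as idx 1
Step 2: w='c' (idx 1), next='b' -> output (1, 'b'), add 'cb' as idx 2
Step 3: w='' (idx 0), next='b' -> output (0, 'b'), add 'b' as idx 3
Step 4: w='b' (idx 3), next='b' -> output (3, 'b'), add 'bb' as idx 4
Step 5: w='cb' (idx 2), next='c' -> output (2, 'c'), add 'cbc' as idx 5


Encoded: [(0, 'c'), (1, 'b'), (0, 'b'), (3, 'b'), (2, 'c')]


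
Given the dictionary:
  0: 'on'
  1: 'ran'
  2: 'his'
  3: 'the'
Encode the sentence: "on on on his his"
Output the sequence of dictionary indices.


Look up each word in the dictionary:
  'on' -> 0
  'on' -> 0
  'on' -> 0
  'his' -> 2
  'his' -> 2

Encoded: [0, 0, 0, 2, 2]


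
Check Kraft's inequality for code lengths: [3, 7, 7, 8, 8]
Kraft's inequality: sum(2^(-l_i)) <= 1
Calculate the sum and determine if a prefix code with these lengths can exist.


Sum = 2^(-3) + 2^(-7) + 2^(-7) + 2^(-8) + 2^(-8)
    = 0.125 + 0.0078125 + 0.0078125 + 0.00390625 + 0.00390625
    = 38/256 = 0.1484375
Since 0.1484375 <= 1, Kraft's inequality IS satisfied.
A prefix code with these lengths CAN exist.

Kraft sum = 0.1484375. Satisfied.


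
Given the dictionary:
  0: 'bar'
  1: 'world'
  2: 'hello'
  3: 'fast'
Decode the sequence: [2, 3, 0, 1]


Look up each index in the dictionary:
  2 -> 'hello'
  3 -> 'fast'
  0 -> 'bar'
  1 -> 'world'

Decoded: "hello fast bar world"


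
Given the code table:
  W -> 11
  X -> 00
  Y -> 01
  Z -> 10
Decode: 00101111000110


Decoding:
00 -> X
10 -> Z
11 -> W
11 -> W
00 -> X
01 -> Y
10 -> Z


Result: XZWWXYZ


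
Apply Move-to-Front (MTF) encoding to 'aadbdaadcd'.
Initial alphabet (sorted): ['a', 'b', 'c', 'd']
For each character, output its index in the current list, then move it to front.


MTF encoding:
'a': index 0 in ['a', 'b', 'c', 'd'] -> ['a', 'b', 'c', 'd']
'a': index 0 in ['a', 'b', 'c', 'd'] -> ['a', 'b', 'c', 'd']
'd': index 3 in ['a', 'b', 'c', 'd'] -> ['d', 'a', 'b', 'c']
'b': index 2 in ['d', 'a', 'b', 'c'] -> ['b', 'd', 'a', 'c']
'd': index 1 in ['b', 'd', 'a', 'c'] -> ['d', 'b', 'a', 'c']
'a': index 2 in ['d', 'b', 'a', 'c'] -> ['a', 'd', 'b', 'c']
'a': index 0 in ['a', 'd', 'b', 'c'] -> ['a', 'd', 'b', 'c']
'd': index 1 in ['a', 'd', 'b', 'c'] -> ['d', 'a', 'b', 'c']
'c': index 3 in ['d', 'a', 'b', 'c'] -> ['c', 'd', 'a', 'b']
'd': index 1 in ['c', 'd', 'a', 'b'] -> ['d', 'c', 'a', 'b']


Output: [0, 0, 3, 2, 1, 2, 0, 1, 3, 1]


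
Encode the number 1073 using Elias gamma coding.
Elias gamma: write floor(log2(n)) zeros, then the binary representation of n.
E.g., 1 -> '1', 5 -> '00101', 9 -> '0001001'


num_bits = floor(log2(1073)) + 1 = 11
leading_zeros = num_bits - 1 = 10
binary(1073) = 10000110001

Elias gamma(1073) = '0000000000' + '10000110001' = 000000000010000110001 (21 bits)


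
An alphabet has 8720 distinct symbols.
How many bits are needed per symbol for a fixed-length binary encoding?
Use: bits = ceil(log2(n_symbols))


log2(8720) = 13.0901
Bracket: 2^13 = 8192 < 8720 <= 2^14 = 16384
So ceil(log2(8720)) = 14

bits = ceil(log2(8720)) = ceil(13.0901) = 14 bits


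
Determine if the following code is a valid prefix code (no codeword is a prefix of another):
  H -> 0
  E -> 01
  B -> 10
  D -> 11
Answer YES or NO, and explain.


Checking each pair (does one codeword prefix another?):
  H='0' vs E='01': prefix -- VIOLATION

NO -- this is NOT a valid prefix code. H (0) is a prefix of E (01).


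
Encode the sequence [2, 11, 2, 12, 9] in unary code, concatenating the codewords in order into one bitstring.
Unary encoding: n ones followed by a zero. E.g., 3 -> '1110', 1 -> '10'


Encode each number as n ones followed by a terminating 0:
  2 -> 110 (3 bits)
  11 -> 111111111110 (12 bits)
  2 -> 110 (3 bits)
  12 -> 1111111111110 (13 bits)
  9 -> 1111111110 (10 bits)
Total length = 3 + 12 + 3 + 13 + 10 = 41 bits.

Unary([2, 11, 2, 12, 9]) = 11011111111111011011111111111101111111110 (41 bits)


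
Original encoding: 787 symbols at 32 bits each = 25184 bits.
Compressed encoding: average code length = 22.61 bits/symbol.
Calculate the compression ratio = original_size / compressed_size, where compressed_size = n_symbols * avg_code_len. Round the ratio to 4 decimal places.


original_size = n_symbols * orig_bits = 787 * 32 = 25184 bits
compressed_size = n_symbols * avg_code_len = 787 * 22.61 = 17794.07 bits
ratio = original_size / compressed_size = 25184 / 17794.07 = 1.4153

Compression ratio = 1.4153


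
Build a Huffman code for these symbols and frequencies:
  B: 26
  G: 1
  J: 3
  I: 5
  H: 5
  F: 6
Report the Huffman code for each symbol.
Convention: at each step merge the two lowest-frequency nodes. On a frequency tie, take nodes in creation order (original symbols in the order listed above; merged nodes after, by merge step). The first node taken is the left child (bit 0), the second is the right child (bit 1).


Huffman tree construction:
Step 1: Merge G(1) + J(3) = 4
Step 2: Merge (G+J)(4) + I(5) = 9
Step 3: Merge H(5) + F(6) = 11
Step 4: Merge ((G+J)+I)(9) + (H+F)(11) = 20
Step 5: Merge (((G+J)+I)+(H+F))(20) + B(26) = 46
Read each symbol's code off the tree from the root (left child = 0, right child = 1).

Codes:
  B: 1 (length 1)
  G: 0000 (length 4)
  J: 0001 (length 4)
  I: 001 (length 3)
  H: 010 (length 3)
  F: 011 (length 3)
Average code length: 90/46 = 1.9565 bits/symbol


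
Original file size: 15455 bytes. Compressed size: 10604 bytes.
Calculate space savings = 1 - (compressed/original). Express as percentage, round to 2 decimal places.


ratio = compressed/original = 10604/15455 = 0.686121
savings = 1 - ratio = 1 - 0.686121 = 0.313879
as a percentage: 0.313879 * 100 = 31.39%

Space savings = 1 - 10604/15455 = 31.39%


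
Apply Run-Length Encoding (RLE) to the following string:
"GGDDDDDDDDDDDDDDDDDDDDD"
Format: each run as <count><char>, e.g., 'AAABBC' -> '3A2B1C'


Scanning runs left to right:
  i=0: run of 'G' x 2 -> '2G'
  i=2: run of 'D' x 21 -> '21D'

RLE = 2G21D


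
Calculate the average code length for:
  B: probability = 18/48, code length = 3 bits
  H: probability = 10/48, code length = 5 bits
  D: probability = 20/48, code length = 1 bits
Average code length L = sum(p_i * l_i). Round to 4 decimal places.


Weighted contributions p_i * l_i:
  B: (18/48) * 3 = 54/48
  H: (10/48) * 5 = 50/48
  D: (20/48) * 1 = 20/48
Sum = (54 + 50 + 20)/48 = 124/48

L = 124/48 = 2.5833 bits/symbol


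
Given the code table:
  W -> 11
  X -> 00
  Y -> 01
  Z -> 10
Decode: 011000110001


Decoding:
01 -> Y
10 -> Z
00 -> X
11 -> W
00 -> X
01 -> Y


Result: YZXWXY


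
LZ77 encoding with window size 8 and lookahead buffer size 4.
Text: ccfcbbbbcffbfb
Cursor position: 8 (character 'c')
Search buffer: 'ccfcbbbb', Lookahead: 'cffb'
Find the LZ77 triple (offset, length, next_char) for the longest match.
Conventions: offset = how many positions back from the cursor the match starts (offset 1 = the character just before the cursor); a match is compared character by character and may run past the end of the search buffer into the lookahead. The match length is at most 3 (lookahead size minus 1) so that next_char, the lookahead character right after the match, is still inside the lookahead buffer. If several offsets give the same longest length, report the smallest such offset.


Try each offset into the search buffer:
  offset=1 (pos 7, char 'b'): match length 0
  offset=2 (pos 6, char 'b'): match length 0
  offset=3 (pos 5, char 'b'): match length 0
  offset=4 (pos 4, char 'b'): match length 0
  offset=5 (pos 3, char 'c'): match length 1
  offset=6 (pos 2, char 'f'): match length 0
  offset=7 (pos 1, char 'c'): match length 2
  offset=8 (pos 0, char 'c'): match length 1
Longest match has length 2 at offset 7.
next_char = character at position 8 + 2 = 10 -> 'f'

Best match: offset=7, length=2 (matching 'cf' starting at position 1)
LZ77 triple: (7, 2, 'f')


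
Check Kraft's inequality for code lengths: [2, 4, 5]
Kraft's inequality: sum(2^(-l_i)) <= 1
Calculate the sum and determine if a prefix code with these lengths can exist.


Sum = 2^(-2) + 2^(-4) + 2^(-5)
    = 0.25 + 0.0625 + 0.03125
    = 11/32 = 0.34375
Since 0.34375 <= 1, Kraft's inequality IS satisfied.
A prefix code with these lengths CAN exist.

Kraft sum = 0.34375. Satisfied.


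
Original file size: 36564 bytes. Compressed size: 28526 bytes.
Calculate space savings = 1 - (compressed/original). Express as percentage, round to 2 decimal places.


ratio = compressed/original = 28526/36564 = 0.780166
savings = 1 - ratio = 1 - 0.780166 = 0.219834
as a percentage: 0.219834 * 100 = 21.98%

Space savings = 1 - 28526/36564 = 21.98%


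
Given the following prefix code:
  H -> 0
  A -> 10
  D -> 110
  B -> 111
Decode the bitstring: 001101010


Decoding step by step:
Bits 0 -> H
Bits 0 -> H
Bits 110 -> D
Bits 10 -> A
Bits 10 -> A


Decoded message: HHDAA


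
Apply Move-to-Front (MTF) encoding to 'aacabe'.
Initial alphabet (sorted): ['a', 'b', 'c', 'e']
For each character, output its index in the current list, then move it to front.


MTF encoding:
'a': index 0 in ['a', 'b', 'c', 'e'] -> ['a', 'b', 'c', 'e']
'a': index 0 in ['a', 'b', 'c', 'e'] -> ['a', 'b', 'c', 'e']
'c': index 2 in ['a', 'b', 'c', 'e'] -> ['c', 'a', 'b', 'e']
'a': index 1 in ['c', 'a', 'b', 'e'] -> ['a', 'c', 'b', 'e']
'b': index 2 in ['a', 'c', 'b', 'e'] -> ['b', 'a', 'c', 'e']
'e': index 3 in ['b', 'a', 'c', 'e'] -> ['e', 'b', 'a', 'c']


Output: [0, 0, 2, 1, 2, 3]


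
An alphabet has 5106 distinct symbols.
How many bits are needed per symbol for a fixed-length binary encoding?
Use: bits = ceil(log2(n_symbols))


log2(5106) = 12.318
Bracket: 2^12 = 4096 < 5106 <= 2^13 = 8192
So ceil(log2(5106)) = 13

bits = ceil(log2(5106)) = ceil(12.318) = 13 bits


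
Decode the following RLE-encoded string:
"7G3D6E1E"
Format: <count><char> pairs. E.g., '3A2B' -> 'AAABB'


Expanding each <count><char> pair:
  7G -> 'GGGGGGG'
  3D -> 'DDD'
  6E -> 'EEEEEE'
  1E -> 'E'

Decoded = GGGGGGGDDDEEEEEEE


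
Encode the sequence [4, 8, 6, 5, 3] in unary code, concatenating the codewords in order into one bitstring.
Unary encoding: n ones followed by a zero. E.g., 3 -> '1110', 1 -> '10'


Encode each number as n ones followed by a terminating 0:
  4 -> 11110 (5 bits)
  8 -> 111111110 (9 bits)
  6 -> 1111110 (7 bits)
  5 -> 111110 (6 bits)
  3 -> 1110 (4 bits)
Total length = 5 + 9 + 7 + 6 + 4 = 31 bits.

Unary([4, 8, 6, 5, 3]) = 1111011111111011111101111101110 (31 bits)


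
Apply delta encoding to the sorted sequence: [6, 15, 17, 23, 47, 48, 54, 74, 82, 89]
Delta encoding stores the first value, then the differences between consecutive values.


First value: 6
Deltas:
  15 - 6 = 9
  17 - 15 = 2
  23 - 17 = 6
  47 - 23 = 24
  48 - 47 = 1
  54 - 48 = 6
  74 - 54 = 20
  82 - 74 = 8
  89 - 82 = 7


Delta encoded: [6, 9, 2, 6, 24, 1, 6, 20, 8, 7]


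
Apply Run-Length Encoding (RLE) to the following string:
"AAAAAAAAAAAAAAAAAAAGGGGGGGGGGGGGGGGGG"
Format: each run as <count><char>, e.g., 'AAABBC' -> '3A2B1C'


Scanning runs left to right:
  i=0: run of 'A' x 19 -> '19A'
  i=19: run of 'G' x 18 -> '18G'

RLE = 19A18G


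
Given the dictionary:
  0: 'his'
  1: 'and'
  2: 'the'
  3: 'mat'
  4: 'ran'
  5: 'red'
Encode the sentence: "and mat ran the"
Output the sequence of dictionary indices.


Look up each word in the dictionary:
  'and' -> 1
  'mat' -> 3
  'ran' -> 4
  'the' -> 2

Encoded: [1, 3, 4, 2]


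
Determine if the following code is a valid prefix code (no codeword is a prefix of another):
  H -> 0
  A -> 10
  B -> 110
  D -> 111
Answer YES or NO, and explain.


Checking each pair (does one codeword prefix another?):
  H='0' vs A='10': no prefix
  H='0' vs B='110': no prefix
  H='0' vs D='111': no prefix
  A='10' vs H='0': no prefix
  A='10' vs B='110': no prefix
  A='10' vs D='111': no prefix
  B='110' vs H='0': no prefix
  B='110' vs A='10': no prefix
  B='110' vs D='111': no prefix
  D='111' vs H='0': no prefix
  D='111' vs A='10': no prefix
  D='111' vs B='110': no prefix
No violation found over all pairs.

YES -- this is a valid prefix code. No codeword is a prefix of any other codeword.


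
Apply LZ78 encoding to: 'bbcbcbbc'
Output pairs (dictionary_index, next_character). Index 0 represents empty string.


LZ78 encoding steps:
Dictionary: {0: ''}
Step 1: w='' (idx 0), next='b' -> output (0, 'b'), add 'b' as idx 1
Step 2: w='b' (idx 1), next='c' -> output (1, 'c'), add 'bc' as idx 2
Step 3: w='bc' (idx 2), next='b' -> output (2, 'b'), add 'bcb' as idx 3
Step 4: w='bc' (idx 2), end of input -> output (2, '')


Encoded: [(0, 'b'), (1, 'c'), (2, 'b'), (2, '')]


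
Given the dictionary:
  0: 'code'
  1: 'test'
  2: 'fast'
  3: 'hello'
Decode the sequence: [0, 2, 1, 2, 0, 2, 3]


Look up each index in the dictionary:
  0 -> 'code'
  2 -> 'fast'
  1 -> 'test'
  2 -> 'fast'
  0 -> 'code'
  2 -> 'fast'
  3 -> 'hello'

Decoded: "code fast test fast code fast hello"


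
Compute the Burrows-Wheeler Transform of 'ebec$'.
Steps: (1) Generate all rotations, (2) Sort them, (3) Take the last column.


Rotations (sorted):
  0: $ebec -> last char: c
  1: bec$e -> last char: e
  2: c$ebe -> last char: e
  3: ebec$ -> last char: $
  4: ec$eb -> last char: b


BWT = cee$b


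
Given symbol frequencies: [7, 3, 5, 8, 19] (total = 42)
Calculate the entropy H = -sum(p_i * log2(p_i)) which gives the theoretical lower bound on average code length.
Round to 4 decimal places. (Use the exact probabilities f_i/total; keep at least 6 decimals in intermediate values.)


Per-symbol terms -p_i * log2(p_i) with p_i = f_i/42:
  p = 7/42 = 0.166667: log2(p) = -2.584963, -p*log2(p) = 0.430827
  p = 3/42 = 0.071429: log2(p) = -3.807355, -p*log2(p) = 0.271954
  p = 5/42 = 0.119048: log2(p) = -3.070389, -p*log2(p) = 0.365523
  p = 8/42 = 0.190476: log2(p) = -2.392317, -p*log2(p) = 0.455680
  p = 19/42 = 0.452381: log2(p) = -1.144390, -p*log2(p) = 0.517700
H = 0.430827 + 0.271954 + 0.365523 + 0.455680 + 0.517700 = 2.041684

H = 2.0417 bits/symbol


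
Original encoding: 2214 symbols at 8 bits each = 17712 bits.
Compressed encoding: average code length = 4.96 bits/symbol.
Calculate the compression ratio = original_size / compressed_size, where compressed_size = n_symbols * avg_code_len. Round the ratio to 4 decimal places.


original_size = n_symbols * orig_bits = 2214 * 8 = 17712 bits
compressed_size = n_symbols * avg_code_len = 2214 * 4.96 = 10981.44 bits
ratio = original_size / compressed_size = 17712 / 10981.44 = 1.6129

Compression ratio = 1.6129


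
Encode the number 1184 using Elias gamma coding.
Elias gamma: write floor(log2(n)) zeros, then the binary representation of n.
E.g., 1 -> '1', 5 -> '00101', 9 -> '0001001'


num_bits = floor(log2(1184)) + 1 = 11
leading_zeros = num_bits - 1 = 10
binary(1184) = 10010100000

Elias gamma(1184) = '0000000000' + '10010100000' = 000000000010010100000 (21 bits)


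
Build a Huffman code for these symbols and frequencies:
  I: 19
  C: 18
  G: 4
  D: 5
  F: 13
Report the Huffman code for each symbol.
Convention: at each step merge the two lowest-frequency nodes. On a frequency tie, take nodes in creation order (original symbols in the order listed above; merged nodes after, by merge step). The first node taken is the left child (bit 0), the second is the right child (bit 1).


Huffman tree construction:
Step 1: Merge G(4) + D(5) = 9
Step 2: Merge (G+D)(9) + F(13) = 22
Step 3: Merge C(18) + I(19) = 37
Step 4: Merge ((G+D)+F)(22) + (C+I)(37) = 59
Read each symbol's code off the tree from the root (left child = 0, right child = 1).

Codes:
  I: 11 (length 2)
  C: 10 (length 2)
  G: 000 (length 3)
  D: 001 (length 3)
  F: 01 (length 2)
Average code length: 127/59 = 2.1525 bits/symbol


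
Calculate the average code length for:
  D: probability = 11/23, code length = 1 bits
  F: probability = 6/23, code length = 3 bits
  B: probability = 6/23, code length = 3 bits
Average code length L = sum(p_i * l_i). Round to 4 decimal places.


Weighted contributions p_i * l_i:
  D: (11/23) * 1 = 11/23
  F: (6/23) * 3 = 18/23
  B: (6/23) * 3 = 18/23
Sum = (11 + 18 + 18)/23 = 47/23

L = 47/23 = 2.0435 bits/symbol


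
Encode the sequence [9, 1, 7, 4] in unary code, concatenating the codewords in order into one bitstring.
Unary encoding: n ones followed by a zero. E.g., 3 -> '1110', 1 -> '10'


Encode each number as n ones followed by a terminating 0:
  9 -> 1111111110 (10 bits)
  1 -> 10 (2 bits)
  7 -> 11111110 (8 bits)
  4 -> 11110 (5 bits)
Total length = 10 + 2 + 8 + 5 = 25 bits.

Unary([9, 1, 7, 4]) = 1111111110101111111011110 (25 bits)


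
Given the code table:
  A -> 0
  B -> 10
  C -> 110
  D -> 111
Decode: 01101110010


Decoding:
0 -> A
110 -> C
111 -> D
0 -> A
0 -> A
10 -> B


Result: ACDAAB


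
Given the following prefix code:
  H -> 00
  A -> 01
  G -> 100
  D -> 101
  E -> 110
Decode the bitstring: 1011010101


Decoding step by step:
Bits 101 -> D
Bits 101 -> D
Bits 01 -> A
Bits 01 -> A


Decoded message: DDAA


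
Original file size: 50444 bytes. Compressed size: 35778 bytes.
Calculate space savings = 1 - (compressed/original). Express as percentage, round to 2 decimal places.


ratio = compressed/original = 35778/50444 = 0.709262
savings = 1 - ratio = 1 - 0.709262 = 0.290738
as a percentage: 0.290738 * 100 = 29.07%

Space savings = 1 - 35778/50444 = 29.07%


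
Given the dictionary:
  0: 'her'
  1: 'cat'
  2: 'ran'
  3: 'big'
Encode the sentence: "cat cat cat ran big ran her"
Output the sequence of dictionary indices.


Look up each word in the dictionary:
  'cat' -> 1
  'cat' -> 1
  'cat' -> 1
  'ran' -> 2
  'big' -> 3
  'ran' -> 2
  'her' -> 0

Encoded: [1, 1, 1, 2, 3, 2, 0]


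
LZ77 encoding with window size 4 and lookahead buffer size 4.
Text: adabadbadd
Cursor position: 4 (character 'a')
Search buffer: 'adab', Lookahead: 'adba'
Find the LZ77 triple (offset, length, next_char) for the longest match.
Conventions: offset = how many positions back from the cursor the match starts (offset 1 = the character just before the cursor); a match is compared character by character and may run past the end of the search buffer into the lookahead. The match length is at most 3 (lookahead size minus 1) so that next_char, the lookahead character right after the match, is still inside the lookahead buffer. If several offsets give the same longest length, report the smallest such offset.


Try each offset into the search buffer:
  offset=1 (pos 3, char 'b'): match length 0
  offset=2 (pos 2, char 'a'): match length 1
  offset=3 (pos 1, char 'd'): match length 0
  offset=4 (pos 0, char 'a'): match length 2
Longest match has length 2 at offset 4.
next_char = character at position 4 + 2 = 6 -> 'b'

Best match: offset=4, length=2 (matching 'ad' starting at position 0)
LZ77 triple: (4, 2, 'b')


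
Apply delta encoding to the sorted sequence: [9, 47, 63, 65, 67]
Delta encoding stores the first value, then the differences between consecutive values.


First value: 9
Deltas:
  47 - 9 = 38
  63 - 47 = 16
  65 - 63 = 2
  67 - 65 = 2


Delta encoded: [9, 38, 16, 2, 2]


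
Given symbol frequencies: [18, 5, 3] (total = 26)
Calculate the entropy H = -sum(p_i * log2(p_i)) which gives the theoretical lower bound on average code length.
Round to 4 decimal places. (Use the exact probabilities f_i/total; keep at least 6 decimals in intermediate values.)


Per-symbol terms -p_i * log2(p_i) with p_i = f_i/26:
  p = 18/26 = 0.692308: log2(p) = -0.530515, -p*log2(p) = 0.367279
  p = 5/26 = 0.192308: log2(p) = -2.378512, -p*log2(p) = 0.457406
  p = 3/26 = 0.115385: log2(p) = -3.115477, -p*log2(p) = 0.359478
H = 0.367279 + 0.457406 + 0.359478 = 1.184163

H = 1.1842 bits/symbol


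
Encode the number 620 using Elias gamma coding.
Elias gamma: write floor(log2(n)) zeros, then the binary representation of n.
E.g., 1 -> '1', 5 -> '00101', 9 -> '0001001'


num_bits = floor(log2(620)) + 1 = 10
leading_zeros = num_bits - 1 = 9
binary(620) = 1001101100

Elias gamma(620) = '000000000' + '1001101100' = 0000000001001101100 (19 bits)


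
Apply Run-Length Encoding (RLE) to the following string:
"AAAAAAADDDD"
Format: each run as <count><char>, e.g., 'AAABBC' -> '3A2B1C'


Scanning runs left to right:
  i=0: run of 'A' x 7 -> '7A'
  i=7: run of 'D' x 4 -> '4D'

RLE = 7A4D


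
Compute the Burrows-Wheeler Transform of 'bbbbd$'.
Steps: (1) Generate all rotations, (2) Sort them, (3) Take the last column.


Rotations (sorted):
  0: $bbbbd -> last char: d
  1: bbbbd$ -> last char: $
  2: bbbd$b -> last char: b
  3: bbd$bb -> last char: b
  4: bd$bbb -> last char: b
  5: d$bbbb -> last char: b


BWT = d$bbbb


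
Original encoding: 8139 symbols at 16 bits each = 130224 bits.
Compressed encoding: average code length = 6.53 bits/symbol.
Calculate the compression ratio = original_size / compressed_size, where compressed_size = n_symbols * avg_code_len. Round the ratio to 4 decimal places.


original_size = n_symbols * orig_bits = 8139 * 16 = 130224 bits
compressed_size = n_symbols * avg_code_len = 8139 * 6.53 = 53147.67 bits
ratio = original_size / compressed_size = 130224 / 53147.67 = 2.4502

Compression ratio = 2.4502


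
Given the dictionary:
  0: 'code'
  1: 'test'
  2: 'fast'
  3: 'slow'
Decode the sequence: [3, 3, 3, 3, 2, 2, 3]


Look up each index in the dictionary:
  3 -> 'slow'
  3 -> 'slow'
  3 -> 'slow'
  3 -> 'slow'
  2 -> 'fast'
  2 -> 'fast'
  3 -> 'slow'

Decoded: "slow slow slow slow fast fast slow"


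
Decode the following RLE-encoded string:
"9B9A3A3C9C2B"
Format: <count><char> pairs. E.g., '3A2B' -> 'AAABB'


Expanding each <count><char> pair:
  9B -> 'BBBBBBBBB'
  9A -> 'AAAAAAAAA'
  3A -> 'AAA'
  3C -> 'CCC'
  9C -> 'CCCCCCCCC'
  2B -> 'BB'

Decoded = BBBBBBBBBAAAAAAAAAAAACCCCCCCCCCCCBB


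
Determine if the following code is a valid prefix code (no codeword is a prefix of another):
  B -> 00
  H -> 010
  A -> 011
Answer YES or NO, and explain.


Checking each pair (does one codeword prefix another?):
  B='00' vs H='010': no prefix
  B='00' vs A='011': no prefix
  H='010' vs B='00': no prefix
  H='010' vs A='011': no prefix
  A='011' vs B='00': no prefix
  A='011' vs H='010': no prefix
No violation found over all pairs.

YES -- this is a valid prefix code. No codeword is a prefix of any other codeword.


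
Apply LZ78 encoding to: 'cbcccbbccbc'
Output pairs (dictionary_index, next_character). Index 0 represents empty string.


LZ78 encoding steps:
Dictionary: {0: ''}
Step 1: w='' (idx 0), next='c' -> output (0, 'c'), add 'c' as idx 1
Step 2: w='' (idx 0), next='b' -> output (0, 'b'), add 'b' as idx 2
Step 3: w='c' (idx 1), next='c' -> output (1, 'c'), add 'cc' as idx 3
Step 4: w='c' (idx 1), next='b' -> output (1, 'b'), add 'cb' as idx 4
Step 5: w='b' (idx 2), next='c' -> output (2, 'c'), add 'bc' as idx 5
Step 6: w='cb' (idx 4), next='c' -> output (4, 'c'), add 'cbc' as idx 6


Encoded: [(0, 'c'), (0, 'b'), (1, 'c'), (1, 'b'), (2, 'c'), (4, 'c')]


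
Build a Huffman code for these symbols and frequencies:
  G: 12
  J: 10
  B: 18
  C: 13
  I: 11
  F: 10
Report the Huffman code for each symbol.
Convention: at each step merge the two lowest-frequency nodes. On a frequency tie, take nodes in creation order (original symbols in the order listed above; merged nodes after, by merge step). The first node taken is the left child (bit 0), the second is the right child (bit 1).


Huffman tree construction:
Step 1: Merge J(10) + F(10) = 20
Step 2: Merge I(11) + G(12) = 23
Step 3: Merge C(13) + B(18) = 31
Step 4: Merge (J+F)(20) + (I+G)(23) = 43
Step 5: Merge (C+B)(31) + ((J+F)+(I+G))(43) = 74
Read each symbol's code off the tree from the root (left child = 0, right child = 1).

Codes:
  G: 111 (length 3)
  J: 100 (length 3)
  B: 01 (length 2)
  C: 00 (length 2)
  I: 110 (length 3)
  F: 101 (length 3)
Average code length: 191/74 = 2.5811 bits/symbol


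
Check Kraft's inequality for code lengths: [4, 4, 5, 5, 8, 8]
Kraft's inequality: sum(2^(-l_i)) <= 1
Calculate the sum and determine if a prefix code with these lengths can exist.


Sum = 2^(-4) + 2^(-4) + 2^(-5) + 2^(-5) + 2^(-8) + 2^(-8)
    = 0.0625 + 0.0625 + 0.03125 + 0.03125 + 0.00390625 + 0.00390625
    = 50/256 = 0.1953125
Since 0.1953125 <= 1, Kraft's inequality IS satisfied.
A prefix code with these lengths CAN exist.

Kraft sum = 0.1953125. Satisfied.


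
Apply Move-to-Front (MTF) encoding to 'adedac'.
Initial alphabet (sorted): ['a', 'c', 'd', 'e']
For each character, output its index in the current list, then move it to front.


MTF encoding:
'a': index 0 in ['a', 'c', 'd', 'e'] -> ['a', 'c', 'd', 'e']
'd': index 2 in ['a', 'c', 'd', 'e'] -> ['d', 'a', 'c', 'e']
'e': index 3 in ['d', 'a', 'c', 'e'] -> ['e', 'd', 'a', 'c']
'd': index 1 in ['e', 'd', 'a', 'c'] -> ['d', 'e', 'a', 'c']
'a': index 2 in ['d', 'e', 'a', 'c'] -> ['a', 'd', 'e', 'c']
'c': index 3 in ['a', 'd', 'e', 'c'] -> ['c', 'a', 'd', 'e']


Output: [0, 2, 3, 1, 2, 3]


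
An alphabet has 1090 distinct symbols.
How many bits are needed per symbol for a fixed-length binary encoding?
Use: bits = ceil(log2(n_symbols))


log2(1090) = 10.0901
Bracket: 2^10 = 1024 < 1090 <= 2^11 = 2048
So ceil(log2(1090)) = 11

bits = ceil(log2(1090)) = ceil(10.0901) = 11 bits


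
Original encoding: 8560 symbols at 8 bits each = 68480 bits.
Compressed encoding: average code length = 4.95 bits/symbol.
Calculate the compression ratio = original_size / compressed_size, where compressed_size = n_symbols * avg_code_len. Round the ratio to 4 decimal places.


original_size = n_symbols * orig_bits = 8560 * 8 = 68480 bits
compressed_size = n_symbols * avg_code_len = 8560 * 4.95 = 42372.0 bits
ratio = original_size / compressed_size = 68480 / 42372.0 = 1.6162

Compression ratio = 1.6162


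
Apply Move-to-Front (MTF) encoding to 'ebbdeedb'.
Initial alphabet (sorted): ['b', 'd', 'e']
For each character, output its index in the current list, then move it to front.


MTF encoding:
'e': index 2 in ['b', 'd', 'e'] -> ['e', 'b', 'd']
'b': index 1 in ['e', 'b', 'd'] -> ['b', 'e', 'd']
'b': index 0 in ['b', 'e', 'd'] -> ['b', 'e', 'd']
'd': index 2 in ['b', 'e', 'd'] -> ['d', 'b', 'e']
'e': index 2 in ['d', 'b', 'e'] -> ['e', 'd', 'b']
'e': index 0 in ['e', 'd', 'b'] -> ['e', 'd', 'b']
'd': index 1 in ['e', 'd', 'b'] -> ['d', 'e', 'b']
'b': index 2 in ['d', 'e', 'b'] -> ['b', 'd', 'e']


Output: [2, 1, 0, 2, 2, 0, 1, 2]


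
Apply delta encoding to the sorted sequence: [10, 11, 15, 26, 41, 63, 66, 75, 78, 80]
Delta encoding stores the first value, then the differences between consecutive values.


First value: 10
Deltas:
  11 - 10 = 1
  15 - 11 = 4
  26 - 15 = 11
  41 - 26 = 15
  63 - 41 = 22
  66 - 63 = 3
  75 - 66 = 9
  78 - 75 = 3
  80 - 78 = 2


Delta encoded: [10, 1, 4, 11, 15, 22, 3, 9, 3, 2]


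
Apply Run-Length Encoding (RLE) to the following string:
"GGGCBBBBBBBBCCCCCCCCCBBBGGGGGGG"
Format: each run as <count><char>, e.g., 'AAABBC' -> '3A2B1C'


Scanning runs left to right:
  i=0: run of 'G' x 3 -> '3G'
  i=3: run of 'C' x 1 -> '1C'
  i=4: run of 'B' x 8 -> '8B'
  i=12: run of 'C' x 9 -> '9C'
  i=21: run of 'B' x 3 -> '3B'
  i=24: run of 'G' x 7 -> '7G'

RLE = 3G1C8B9C3B7G


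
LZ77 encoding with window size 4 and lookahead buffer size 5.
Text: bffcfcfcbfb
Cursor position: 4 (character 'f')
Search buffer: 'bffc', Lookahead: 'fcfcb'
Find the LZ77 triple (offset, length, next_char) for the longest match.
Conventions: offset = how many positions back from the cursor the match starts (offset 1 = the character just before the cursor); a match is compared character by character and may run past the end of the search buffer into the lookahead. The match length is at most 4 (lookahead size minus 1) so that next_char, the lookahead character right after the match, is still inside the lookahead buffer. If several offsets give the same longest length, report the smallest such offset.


Try each offset into the search buffer:
  offset=1 (pos 3, char 'c'): match length 0
  offset=2 (pos 2, char 'f'): match length 4
  offset=3 (pos 1, char 'f'): match length 1
  offset=4 (pos 0, char 'b'): match length 0
Longest match has length 4 at offset 2.
next_char = character at position 4 + 4 = 8 -> 'b'

Best match: offset=2, length=4 (matching 'fcfc' starting at position 2)
LZ77 triple: (2, 4, 'b')


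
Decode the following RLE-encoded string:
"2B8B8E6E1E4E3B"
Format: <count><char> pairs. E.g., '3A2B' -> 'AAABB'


Expanding each <count><char> pair:
  2B -> 'BB'
  8B -> 'BBBBBBBB'
  8E -> 'EEEEEEEE'
  6E -> 'EEEEEE'
  1E -> 'E'
  4E -> 'EEEE'
  3B -> 'BBB'

Decoded = BBBBBBBBBBEEEEEEEEEEEEEEEEEEEBBB


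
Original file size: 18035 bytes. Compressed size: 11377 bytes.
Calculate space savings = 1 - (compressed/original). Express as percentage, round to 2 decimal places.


ratio = compressed/original = 11377/18035 = 0.630829
savings = 1 - ratio = 1 - 0.630829 = 0.369171
as a percentage: 0.369171 * 100 = 36.92%

Space savings = 1 - 11377/18035 = 36.92%


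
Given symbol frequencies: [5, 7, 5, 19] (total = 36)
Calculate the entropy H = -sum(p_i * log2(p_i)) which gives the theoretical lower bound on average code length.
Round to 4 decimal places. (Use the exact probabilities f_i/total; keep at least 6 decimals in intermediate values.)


Per-symbol terms -p_i * log2(p_i) with p_i = f_i/36:
  p = 5/36 = 0.138889: log2(p) = -2.847997, -p*log2(p) = 0.395555
  p = 7/36 = 0.194444: log2(p) = -2.362570, -p*log2(p) = 0.459389
  p = 5/36 = 0.138889: log2(p) = -2.847997, -p*log2(p) = 0.395555
  p = 19/36 = 0.527778: log2(p) = -0.921997, -p*log2(p) = 0.486610
H = 0.395555 + 0.459389 + 0.395555 + 0.486610 = 1.737109

H = 1.7371 bits/symbol


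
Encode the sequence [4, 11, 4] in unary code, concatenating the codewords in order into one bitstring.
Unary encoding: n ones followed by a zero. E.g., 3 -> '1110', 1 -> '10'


Encode each number as n ones followed by a terminating 0:
  4 -> 11110 (5 bits)
  11 -> 111111111110 (12 bits)
  4 -> 11110 (5 bits)
Total length = 5 + 12 + 5 = 22 bits.

Unary([4, 11, 4]) = 1111011111111111011110 (22 bits)


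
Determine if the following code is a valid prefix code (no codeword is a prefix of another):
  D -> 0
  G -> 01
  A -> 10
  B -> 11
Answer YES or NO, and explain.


Checking each pair (does one codeword prefix another?):
  D='0' vs G='01': prefix -- VIOLATION

NO -- this is NOT a valid prefix code. D (0) is a prefix of G (01).


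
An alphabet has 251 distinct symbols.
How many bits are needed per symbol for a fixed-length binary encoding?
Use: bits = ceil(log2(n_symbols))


log2(251) = 7.9715
Bracket: 2^7 = 128 < 251 <= 2^8 = 256
So ceil(log2(251)) = 8

bits = ceil(log2(251)) = ceil(7.9715) = 8 bits


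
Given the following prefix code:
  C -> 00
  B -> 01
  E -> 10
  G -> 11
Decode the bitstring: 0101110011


Decoding step by step:
Bits 01 -> B
Bits 01 -> B
Bits 11 -> G
Bits 00 -> C
Bits 11 -> G


Decoded message: BBGCG


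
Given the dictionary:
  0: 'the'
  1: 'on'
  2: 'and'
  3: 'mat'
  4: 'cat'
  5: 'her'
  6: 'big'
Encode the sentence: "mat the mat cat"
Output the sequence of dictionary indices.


Look up each word in the dictionary:
  'mat' -> 3
  'the' -> 0
  'mat' -> 3
  'cat' -> 4

Encoded: [3, 0, 3, 4]


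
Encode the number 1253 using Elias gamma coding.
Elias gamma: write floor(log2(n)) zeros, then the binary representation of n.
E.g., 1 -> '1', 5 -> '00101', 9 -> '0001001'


num_bits = floor(log2(1253)) + 1 = 11
leading_zeros = num_bits - 1 = 10
binary(1253) = 10011100101

Elias gamma(1253) = '0000000000' + '10011100101' = 000000000010011100101 (21 bits)


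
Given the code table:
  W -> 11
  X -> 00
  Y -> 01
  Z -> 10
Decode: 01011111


Decoding:
01 -> Y
01 -> Y
11 -> W
11 -> W


Result: YYWW


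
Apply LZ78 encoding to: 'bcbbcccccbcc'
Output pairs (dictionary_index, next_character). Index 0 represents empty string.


LZ78 encoding steps:
Dictionary: {0: ''}
Step 1: w='' (idx 0), next='b' -> output (0, 'b'), add 'b' as idx 1
Step 2: w='' (idx 0), next='c' -> output (0, 'c'), add 'c' as idx 2
Step 3: w='b' (idx 1), next='b' -> output (1, 'b'), add 'bb' as idx 3
Step 4: w='c' (idx 2), next='c' -> output (2, 'c'), add 'cc' as idx 4
Step 5: w='cc' (idx 4), next='c' -> output (4, 'c'), add 'ccc' as idx 5
Step 6: w='b' (idx 1), next='c' -> output (1, 'c'), add 'bc' as idx 6
Step 7: w='c' (idx 2), end of input -> output (2, '')


Encoded: [(0, 'b'), (0, 'c'), (1, 'b'), (2, 'c'), (4, 'c'), (1, 'c'), (2, '')]


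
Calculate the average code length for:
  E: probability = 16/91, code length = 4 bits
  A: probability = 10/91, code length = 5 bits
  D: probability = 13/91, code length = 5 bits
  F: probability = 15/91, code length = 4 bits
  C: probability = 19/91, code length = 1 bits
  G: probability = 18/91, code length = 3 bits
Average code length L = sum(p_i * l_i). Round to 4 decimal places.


Weighted contributions p_i * l_i:
  E: (16/91) * 4 = 64/91
  A: (10/91) * 5 = 50/91
  D: (13/91) * 5 = 65/91
  F: (15/91) * 4 = 60/91
  C: (19/91) * 1 = 19/91
  G: (18/91) * 3 = 54/91
Sum = (64 + 50 + 65 + 60 + 19 + 54)/91 = 312/91

L = 312/91 = 3.4286 bits/symbol


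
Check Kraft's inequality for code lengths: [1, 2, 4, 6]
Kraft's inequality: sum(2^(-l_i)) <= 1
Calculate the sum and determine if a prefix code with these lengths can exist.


Sum = 2^(-1) + 2^(-2) + 2^(-4) + 2^(-6)
    = 0.5 + 0.25 + 0.0625 + 0.015625
    = 53/64 = 0.828125
Since 0.828125 <= 1, Kraft's inequality IS satisfied.
A prefix code with these lengths CAN exist.

Kraft sum = 0.828125. Satisfied.


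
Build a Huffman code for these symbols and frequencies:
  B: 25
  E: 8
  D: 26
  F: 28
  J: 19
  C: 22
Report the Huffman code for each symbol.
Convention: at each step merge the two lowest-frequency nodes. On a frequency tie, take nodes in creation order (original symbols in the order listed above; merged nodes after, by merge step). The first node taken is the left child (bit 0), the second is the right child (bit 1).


Huffman tree construction:
Step 1: Merge E(8) + J(19) = 27
Step 2: Merge C(22) + B(25) = 47
Step 3: Merge D(26) + (E+J)(27) = 53
Step 4: Merge F(28) + (C+B)(47) = 75
Step 5: Merge (D+(E+J))(53) + (F+(C+B))(75) = 128
Read each symbol's code off the tree from the root (left child = 0, right child = 1).

Codes:
  B: 111 (length 3)
  E: 010 (length 3)
  D: 00 (length 2)
  F: 10 (length 2)
  J: 011 (length 3)
  C: 110 (length 3)
Average code length: 330/128 = 2.5781 bits/symbol


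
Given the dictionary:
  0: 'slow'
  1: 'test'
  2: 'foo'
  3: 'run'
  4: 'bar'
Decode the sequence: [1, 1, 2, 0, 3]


Look up each index in the dictionary:
  1 -> 'test'
  1 -> 'test'
  2 -> 'foo'
  0 -> 'slow'
  3 -> 'run'

Decoded: "test test foo slow run"


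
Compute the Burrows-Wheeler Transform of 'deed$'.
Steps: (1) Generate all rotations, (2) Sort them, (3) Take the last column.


Rotations (sorted):
  0: $deed -> last char: d
  1: d$dee -> last char: e
  2: deed$ -> last char: $
  3: ed$de -> last char: e
  4: eed$d -> last char: d


BWT = de$ed


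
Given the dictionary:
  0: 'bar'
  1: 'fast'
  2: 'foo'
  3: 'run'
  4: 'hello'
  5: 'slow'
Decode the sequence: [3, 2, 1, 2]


Look up each index in the dictionary:
  3 -> 'run'
  2 -> 'foo'
  1 -> 'fast'
  2 -> 'foo'

Decoded: "run foo fast foo"


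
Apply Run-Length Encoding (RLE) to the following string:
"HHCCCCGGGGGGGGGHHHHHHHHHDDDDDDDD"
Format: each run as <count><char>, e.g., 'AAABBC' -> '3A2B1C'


Scanning runs left to right:
  i=0: run of 'H' x 2 -> '2H'
  i=2: run of 'C' x 4 -> '4C'
  i=6: run of 'G' x 9 -> '9G'
  i=15: run of 'H' x 9 -> '9H'
  i=24: run of 'D' x 8 -> '8D'

RLE = 2H4C9G9H8D


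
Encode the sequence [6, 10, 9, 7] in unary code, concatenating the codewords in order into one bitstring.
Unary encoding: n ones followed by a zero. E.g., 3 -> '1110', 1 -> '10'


Encode each number as n ones followed by a terminating 0:
  6 -> 1111110 (7 bits)
  10 -> 11111111110 (11 bits)
  9 -> 1111111110 (10 bits)
  7 -> 11111110 (8 bits)
Total length = 7 + 11 + 10 + 8 = 36 bits.

Unary([6, 10, 9, 7]) = 111111011111111110111111111011111110 (36 bits)


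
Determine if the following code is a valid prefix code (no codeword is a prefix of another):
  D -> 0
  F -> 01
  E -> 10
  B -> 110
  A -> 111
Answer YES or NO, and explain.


Checking each pair (does one codeword prefix another?):
  D='0' vs F='01': prefix -- VIOLATION

NO -- this is NOT a valid prefix code. D (0) is a prefix of F (01).


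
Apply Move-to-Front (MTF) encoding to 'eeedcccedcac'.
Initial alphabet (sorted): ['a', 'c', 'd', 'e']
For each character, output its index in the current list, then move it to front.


MTF encoding:
'e': index 3 in ['a', 'c', 'd', 'e'] -> ['e', 'a', 'c', 'd']
'e': index 0 in ['e', 'a', 'c', 'd'] -> ['e', 'a', 'c', 'd']
'e': index 0 in ['e', 'a', 'c', 'd'] -> ['e', 'a', 'c', 'd']
'd': index 3 in ['e', 'a', 'c', 'd'] -> ['d', 'e', 'a', 'c']
'c': index 3 in ['d', 'e', 'a', 'c'] -> ['c', 'd', 'e', 'a']
'c': index 0 in ['c', 'd', 'e', 'a'] -> ['c', 'd', 'e', 'a']
'c': index 0 in ['c', 'd', 'e', 'a'] -> ['c', 'd', 'e', 'a']
'e': index 2 in ['c', 'd', 'e', 'a'] -> ['e', 'c', 'd', 'a']
'd': index 2 in ['e', 'c', 'd', 'a'] -> ['d', 'e', 'c', 'a']
'c': index 2 in ['d', 'e', 'c', 'a'] -> ['c', 'd', 'e', 'a']
'a': index 3 in ['c', 'd', 'e', 'a'] -> ['a', 'c', 'd', 'e']
'c': index 1 in ['a', 'c', 'd', 'e'] -> ['c', 'a', 'd', 'e']


Output: [3, 0, 0, 3, 3, 0, 0, 2, 2, 2, 3, 1]


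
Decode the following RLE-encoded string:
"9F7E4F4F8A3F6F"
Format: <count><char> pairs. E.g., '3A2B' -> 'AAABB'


Expanding each <count><char> pair:
  9F -> 'FFFFFFFFF'
  7E -> 'EEEEEEE'
  4F -> 'FFFF'
  4F -> 'FFFF'
  8A -> 'AAAAAAAA'
  3F -> 'FFF'
  6F -> 'FFFFFF'

Decoded = FFFFFFFFFEEEEEEEFFFFFFFFAAAAAAAAFFFFFFFFF


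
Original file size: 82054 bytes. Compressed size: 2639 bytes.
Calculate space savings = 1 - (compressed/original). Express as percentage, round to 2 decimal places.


ratio = compressed/original = 2639/82054 = 0.032162
savings = 1 - ratio = 1 - 0.032162 = 0.967838
as a percentage: 0.967838 * 100 = 96.78%

Space savings = 1 - 2639/82054 = 96.78%


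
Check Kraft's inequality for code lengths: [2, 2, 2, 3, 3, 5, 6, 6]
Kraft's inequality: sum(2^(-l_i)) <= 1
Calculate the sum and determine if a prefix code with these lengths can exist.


Sum = 2^(-2) + 2^(-2) + 2^(-2) + 2^(-3) + 2^(-3) + 2^(-5) + 2^(-6) + 2^(-6)
    = 0.25 + 0.25 + 0.25 + 0.125 + 0.125 + 0.03125 + 0.015625 + 0.015625
    = 68/64 = 1.0625
Since 1.0625 > 1, Kraft's inequality is NOT satisfied.
A prefix code with these lengths CANNOT exist.

Kraft sum = 1.0625. Not satisfied.


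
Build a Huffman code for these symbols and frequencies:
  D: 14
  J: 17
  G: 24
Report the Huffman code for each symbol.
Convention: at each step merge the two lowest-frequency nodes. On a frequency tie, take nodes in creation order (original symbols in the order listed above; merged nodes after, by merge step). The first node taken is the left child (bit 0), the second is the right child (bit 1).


Huffman tree construction:
Step 1: Merge D(14) + J(17) = 31
Step 2: Merge G(24) + (D+J)(31) = 55
Read each symbol's code off the tree from the root (left child = 0, right child = 1).

Codes:
  D: 10 (length 2)
  J: 11 (length 2)
  G: 0 (length 1)
Average code length: 86/55 = 1.5636 bits/symbol
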